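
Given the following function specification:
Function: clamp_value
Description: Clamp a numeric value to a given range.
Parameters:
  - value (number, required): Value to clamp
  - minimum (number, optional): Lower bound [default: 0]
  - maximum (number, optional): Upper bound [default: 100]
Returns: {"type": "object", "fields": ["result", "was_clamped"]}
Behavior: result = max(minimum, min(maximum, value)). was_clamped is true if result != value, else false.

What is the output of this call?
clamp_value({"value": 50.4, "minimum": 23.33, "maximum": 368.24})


result = max(23.33, min(368.24, 50.4)) = max(23.33, 50.4) = 50.4
was_clamped = (50.4 != 50.4) = false
Output:
{"result": 50.4, "was_clamped": false}


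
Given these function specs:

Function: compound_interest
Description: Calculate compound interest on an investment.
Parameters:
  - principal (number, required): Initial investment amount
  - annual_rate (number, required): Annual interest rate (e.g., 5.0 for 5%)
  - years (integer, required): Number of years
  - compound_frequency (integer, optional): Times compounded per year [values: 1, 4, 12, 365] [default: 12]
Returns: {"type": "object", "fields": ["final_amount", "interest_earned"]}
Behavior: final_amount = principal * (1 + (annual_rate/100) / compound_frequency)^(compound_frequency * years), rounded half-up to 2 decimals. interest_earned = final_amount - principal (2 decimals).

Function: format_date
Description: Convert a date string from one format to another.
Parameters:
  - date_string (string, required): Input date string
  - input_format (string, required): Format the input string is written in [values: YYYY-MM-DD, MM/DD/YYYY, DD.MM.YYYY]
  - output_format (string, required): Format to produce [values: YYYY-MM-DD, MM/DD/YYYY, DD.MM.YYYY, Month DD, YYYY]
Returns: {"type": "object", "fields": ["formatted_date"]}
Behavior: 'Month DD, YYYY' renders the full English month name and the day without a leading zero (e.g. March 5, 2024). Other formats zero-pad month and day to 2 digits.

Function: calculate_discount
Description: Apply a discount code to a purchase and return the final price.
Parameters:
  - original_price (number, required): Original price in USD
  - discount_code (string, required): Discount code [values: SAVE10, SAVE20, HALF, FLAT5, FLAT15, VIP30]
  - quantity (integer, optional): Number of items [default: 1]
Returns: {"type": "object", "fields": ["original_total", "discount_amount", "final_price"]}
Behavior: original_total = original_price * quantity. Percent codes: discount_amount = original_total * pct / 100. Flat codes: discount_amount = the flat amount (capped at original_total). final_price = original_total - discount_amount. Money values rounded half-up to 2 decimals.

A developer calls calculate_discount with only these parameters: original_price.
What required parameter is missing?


Required parameters: original_price, discount_code
Provided: original_price
Missing: discount_code
discount_code


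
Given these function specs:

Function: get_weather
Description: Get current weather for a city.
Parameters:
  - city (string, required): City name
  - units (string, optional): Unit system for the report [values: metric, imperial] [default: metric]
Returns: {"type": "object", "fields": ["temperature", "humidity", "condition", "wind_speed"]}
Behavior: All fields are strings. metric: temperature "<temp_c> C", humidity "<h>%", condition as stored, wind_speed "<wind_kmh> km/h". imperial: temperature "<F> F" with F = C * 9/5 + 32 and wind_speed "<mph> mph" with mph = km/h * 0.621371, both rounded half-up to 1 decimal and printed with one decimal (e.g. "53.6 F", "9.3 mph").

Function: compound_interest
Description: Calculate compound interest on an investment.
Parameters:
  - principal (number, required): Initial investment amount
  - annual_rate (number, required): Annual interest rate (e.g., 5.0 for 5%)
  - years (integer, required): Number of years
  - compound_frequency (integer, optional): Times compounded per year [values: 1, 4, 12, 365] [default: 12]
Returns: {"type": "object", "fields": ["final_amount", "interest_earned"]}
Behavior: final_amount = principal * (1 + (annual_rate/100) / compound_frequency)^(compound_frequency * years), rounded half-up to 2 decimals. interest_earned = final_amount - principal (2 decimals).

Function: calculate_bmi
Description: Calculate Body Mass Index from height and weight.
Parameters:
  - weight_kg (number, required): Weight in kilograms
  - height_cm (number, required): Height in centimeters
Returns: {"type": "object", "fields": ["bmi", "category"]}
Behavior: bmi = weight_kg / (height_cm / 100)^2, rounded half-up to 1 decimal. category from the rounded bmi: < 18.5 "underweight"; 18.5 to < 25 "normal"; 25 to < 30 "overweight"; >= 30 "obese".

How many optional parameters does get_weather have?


Parameters of get_weather: city (required), units (optional)
Optional count:
1


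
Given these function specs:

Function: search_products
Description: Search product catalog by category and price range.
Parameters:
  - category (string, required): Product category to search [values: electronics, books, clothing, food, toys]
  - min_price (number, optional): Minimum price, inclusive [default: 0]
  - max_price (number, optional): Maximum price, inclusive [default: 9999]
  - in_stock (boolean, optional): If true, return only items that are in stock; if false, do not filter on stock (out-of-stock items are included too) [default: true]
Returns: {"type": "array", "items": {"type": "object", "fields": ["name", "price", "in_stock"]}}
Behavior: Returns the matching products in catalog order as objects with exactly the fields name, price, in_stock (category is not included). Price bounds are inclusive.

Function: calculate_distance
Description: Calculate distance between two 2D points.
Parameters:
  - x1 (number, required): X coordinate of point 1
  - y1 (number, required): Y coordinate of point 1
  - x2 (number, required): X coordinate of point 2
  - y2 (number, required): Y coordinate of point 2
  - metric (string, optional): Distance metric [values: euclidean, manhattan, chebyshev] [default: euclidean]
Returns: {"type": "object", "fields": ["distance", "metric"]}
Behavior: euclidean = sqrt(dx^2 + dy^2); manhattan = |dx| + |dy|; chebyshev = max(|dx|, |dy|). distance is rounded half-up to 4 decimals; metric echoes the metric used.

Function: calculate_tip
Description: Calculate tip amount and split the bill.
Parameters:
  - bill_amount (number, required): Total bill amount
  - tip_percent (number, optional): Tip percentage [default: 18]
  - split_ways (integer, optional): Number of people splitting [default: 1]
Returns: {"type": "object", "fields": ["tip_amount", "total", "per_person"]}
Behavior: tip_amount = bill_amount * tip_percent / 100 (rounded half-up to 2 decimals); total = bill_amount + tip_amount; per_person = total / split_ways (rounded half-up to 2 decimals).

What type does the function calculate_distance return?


The calculate_distance spec declares Returns: {"type": "object", "fields": ["distance", "metric"]}
Type:
object


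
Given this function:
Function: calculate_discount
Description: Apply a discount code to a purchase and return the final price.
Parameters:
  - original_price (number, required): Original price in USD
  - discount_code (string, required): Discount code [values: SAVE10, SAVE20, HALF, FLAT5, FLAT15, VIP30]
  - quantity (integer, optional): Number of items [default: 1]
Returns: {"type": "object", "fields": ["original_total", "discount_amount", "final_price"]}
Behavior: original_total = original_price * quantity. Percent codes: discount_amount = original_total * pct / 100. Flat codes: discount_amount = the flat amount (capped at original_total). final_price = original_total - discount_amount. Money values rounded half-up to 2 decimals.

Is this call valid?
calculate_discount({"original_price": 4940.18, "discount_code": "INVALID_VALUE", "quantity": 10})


Checking parameter values...
Parameter 'discount_code' has value 'INVALID_VALUE' not in allowed: SAVE10, SAVE20, HALF, FLAT5, FLAT15, VIP30
Invalid - 'discount_code' must be one of SAVE10, SAVE20, HALF, FLAT5, FLAT15, VIP30


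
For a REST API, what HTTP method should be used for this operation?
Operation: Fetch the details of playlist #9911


GET = read, POST = create, PUT = update/replace, DELETE = remove
This operation is a read.
GET


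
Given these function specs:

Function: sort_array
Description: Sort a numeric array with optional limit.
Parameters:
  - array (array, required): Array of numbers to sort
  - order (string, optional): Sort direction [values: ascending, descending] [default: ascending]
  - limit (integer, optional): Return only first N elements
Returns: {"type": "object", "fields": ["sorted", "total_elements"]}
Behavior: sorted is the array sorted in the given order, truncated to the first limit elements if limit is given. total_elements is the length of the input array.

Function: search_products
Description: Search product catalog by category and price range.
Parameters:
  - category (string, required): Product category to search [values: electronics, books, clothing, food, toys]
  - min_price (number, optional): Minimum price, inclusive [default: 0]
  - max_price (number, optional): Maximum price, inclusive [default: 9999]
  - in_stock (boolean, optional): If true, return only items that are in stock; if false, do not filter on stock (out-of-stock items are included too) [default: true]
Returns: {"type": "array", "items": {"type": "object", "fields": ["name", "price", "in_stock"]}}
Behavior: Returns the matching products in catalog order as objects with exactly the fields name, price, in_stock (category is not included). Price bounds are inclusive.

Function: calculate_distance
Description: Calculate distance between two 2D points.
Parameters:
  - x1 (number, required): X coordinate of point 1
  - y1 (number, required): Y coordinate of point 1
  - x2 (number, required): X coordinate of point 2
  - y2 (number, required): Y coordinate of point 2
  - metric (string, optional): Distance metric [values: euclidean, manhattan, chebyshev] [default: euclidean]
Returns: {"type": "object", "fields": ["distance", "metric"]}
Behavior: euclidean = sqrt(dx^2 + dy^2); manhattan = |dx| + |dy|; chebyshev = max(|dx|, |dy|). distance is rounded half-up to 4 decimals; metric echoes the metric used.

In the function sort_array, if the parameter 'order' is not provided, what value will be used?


The sort_array spec declares:
  - order (string, optional): Sort direction [values: ascending, descending] [default: ascending]
Default:
ascending


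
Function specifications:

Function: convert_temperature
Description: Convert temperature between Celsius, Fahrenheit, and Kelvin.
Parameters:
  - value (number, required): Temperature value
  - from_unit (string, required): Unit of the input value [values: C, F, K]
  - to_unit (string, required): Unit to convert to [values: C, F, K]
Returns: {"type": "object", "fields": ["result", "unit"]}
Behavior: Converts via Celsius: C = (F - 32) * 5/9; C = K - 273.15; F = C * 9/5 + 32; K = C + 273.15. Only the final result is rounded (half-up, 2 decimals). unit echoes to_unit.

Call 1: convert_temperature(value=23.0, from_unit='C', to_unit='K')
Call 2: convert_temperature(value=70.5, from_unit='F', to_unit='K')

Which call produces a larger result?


Call 1:
  Input already in C: 23
  To K: 23 + 273.15 = 296.15
  Round to 2 decimals: 296.15
  -> 296.15 K
Call 2:
  To C: (70.5 - 32) * 5/9 = 21.388889
  To K: 21.388889 + 273.15 = 294.538889
  Round to 2 decimals: 294.54
  -> 294.54 K
Call 1 (296.15 K)


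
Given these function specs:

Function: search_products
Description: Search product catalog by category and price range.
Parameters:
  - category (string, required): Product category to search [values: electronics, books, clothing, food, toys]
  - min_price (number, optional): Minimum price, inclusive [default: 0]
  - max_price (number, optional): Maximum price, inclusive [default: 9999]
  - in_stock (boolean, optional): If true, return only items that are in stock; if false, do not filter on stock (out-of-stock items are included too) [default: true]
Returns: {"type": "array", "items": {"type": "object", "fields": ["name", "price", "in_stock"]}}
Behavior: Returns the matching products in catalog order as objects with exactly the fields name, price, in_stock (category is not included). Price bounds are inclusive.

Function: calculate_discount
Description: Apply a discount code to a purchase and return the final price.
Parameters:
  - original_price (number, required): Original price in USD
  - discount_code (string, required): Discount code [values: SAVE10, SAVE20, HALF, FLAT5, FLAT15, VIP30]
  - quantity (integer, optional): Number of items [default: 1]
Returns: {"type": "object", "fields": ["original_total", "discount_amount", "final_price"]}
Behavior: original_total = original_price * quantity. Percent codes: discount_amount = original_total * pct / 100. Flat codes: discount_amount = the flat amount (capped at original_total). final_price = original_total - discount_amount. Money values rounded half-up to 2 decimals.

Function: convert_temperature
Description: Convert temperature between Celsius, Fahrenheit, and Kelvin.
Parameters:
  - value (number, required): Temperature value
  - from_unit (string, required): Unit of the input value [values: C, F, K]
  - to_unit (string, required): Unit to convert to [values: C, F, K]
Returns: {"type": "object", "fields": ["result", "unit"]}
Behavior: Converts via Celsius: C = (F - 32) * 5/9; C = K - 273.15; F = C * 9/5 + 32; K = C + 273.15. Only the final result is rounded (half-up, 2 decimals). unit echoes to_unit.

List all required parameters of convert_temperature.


Parameters of convert_temperature and their required/optional flag:
  value: required
  from_unit: required
  to_unit: required
from_unit, to_unit, value


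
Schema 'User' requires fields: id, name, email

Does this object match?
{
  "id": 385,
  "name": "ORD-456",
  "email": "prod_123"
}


Checking required fields... All present.
Valid - all required fields present


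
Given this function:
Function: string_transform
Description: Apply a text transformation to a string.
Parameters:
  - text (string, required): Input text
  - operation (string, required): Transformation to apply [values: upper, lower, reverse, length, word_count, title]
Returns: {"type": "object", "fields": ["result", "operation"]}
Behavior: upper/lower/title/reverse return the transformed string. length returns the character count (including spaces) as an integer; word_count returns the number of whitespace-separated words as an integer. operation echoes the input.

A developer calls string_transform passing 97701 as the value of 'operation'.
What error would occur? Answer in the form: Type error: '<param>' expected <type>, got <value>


Spec: 'operation' is declared as string; 97701 is an integer.
Type error: 'operation' expected string, got 97701


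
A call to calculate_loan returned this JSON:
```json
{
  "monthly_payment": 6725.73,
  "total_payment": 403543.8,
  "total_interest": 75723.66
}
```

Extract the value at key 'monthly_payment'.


6725.73


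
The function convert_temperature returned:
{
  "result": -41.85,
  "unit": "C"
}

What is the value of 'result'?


-41.85


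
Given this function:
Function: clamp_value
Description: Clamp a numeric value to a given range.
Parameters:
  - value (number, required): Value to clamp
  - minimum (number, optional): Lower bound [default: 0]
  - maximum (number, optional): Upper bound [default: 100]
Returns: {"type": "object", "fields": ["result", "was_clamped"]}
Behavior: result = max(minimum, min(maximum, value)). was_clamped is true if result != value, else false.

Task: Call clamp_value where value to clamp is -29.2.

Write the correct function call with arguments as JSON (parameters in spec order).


Mapping each described value to its parameter name:
  'Value to clamp' -> value = -29.2
clamp_value({"value": -29.2})


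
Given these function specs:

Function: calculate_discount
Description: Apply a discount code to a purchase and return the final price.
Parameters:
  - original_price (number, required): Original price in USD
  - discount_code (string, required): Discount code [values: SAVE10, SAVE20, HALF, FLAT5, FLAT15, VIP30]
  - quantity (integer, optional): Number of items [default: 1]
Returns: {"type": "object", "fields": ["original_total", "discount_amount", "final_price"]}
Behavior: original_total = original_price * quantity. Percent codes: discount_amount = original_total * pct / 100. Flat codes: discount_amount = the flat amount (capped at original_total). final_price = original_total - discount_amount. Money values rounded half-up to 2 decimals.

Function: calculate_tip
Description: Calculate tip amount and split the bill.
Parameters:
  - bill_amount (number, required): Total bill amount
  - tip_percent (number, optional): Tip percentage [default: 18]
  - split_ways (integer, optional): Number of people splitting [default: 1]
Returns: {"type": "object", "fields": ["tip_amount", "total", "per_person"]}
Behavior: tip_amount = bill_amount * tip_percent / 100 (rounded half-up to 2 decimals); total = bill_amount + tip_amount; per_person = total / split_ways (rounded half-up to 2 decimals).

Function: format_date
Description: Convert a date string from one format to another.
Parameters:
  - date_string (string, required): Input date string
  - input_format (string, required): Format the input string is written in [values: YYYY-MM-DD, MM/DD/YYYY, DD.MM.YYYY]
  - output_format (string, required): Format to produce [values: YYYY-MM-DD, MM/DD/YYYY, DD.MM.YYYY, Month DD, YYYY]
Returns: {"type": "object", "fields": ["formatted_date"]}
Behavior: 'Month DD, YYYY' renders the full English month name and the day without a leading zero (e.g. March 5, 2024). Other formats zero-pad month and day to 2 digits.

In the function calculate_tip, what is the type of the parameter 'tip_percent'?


The calculate_tip spec declares:
  - tip_percent (number, optional): Tip percentage [default: 18]
Type:
number


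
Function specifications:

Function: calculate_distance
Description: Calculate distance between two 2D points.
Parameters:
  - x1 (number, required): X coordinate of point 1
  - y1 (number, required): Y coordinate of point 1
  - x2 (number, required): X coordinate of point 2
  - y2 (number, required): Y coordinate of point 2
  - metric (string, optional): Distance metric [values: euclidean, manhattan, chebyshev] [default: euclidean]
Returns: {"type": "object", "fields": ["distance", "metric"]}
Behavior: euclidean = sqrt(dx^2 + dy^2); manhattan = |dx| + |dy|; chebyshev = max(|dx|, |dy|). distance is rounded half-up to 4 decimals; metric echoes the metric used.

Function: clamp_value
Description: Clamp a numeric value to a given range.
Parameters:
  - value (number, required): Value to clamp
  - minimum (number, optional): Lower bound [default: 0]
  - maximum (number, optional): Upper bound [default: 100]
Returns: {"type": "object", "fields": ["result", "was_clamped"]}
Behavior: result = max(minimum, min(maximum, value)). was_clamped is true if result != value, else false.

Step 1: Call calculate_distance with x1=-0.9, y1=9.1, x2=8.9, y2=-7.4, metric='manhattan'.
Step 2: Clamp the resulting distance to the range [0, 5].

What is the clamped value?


Step 1: calculate_distance (manhattan)
  |dx| = |8.9 - -0.9| = 9.8; |dy| = |-7.4 - 9.1| = 16.5
  manhattan: 9.8 + 16.5 = 26.3
  Round to 4 decimals: 26.3
  -> distance = 26.3
Step 2: clamp_value(value=26.3, minimum=0, maximum=5)
  result = max(0, min(5, 26.3)) = max(0, 5) = 5
  was_clamped = (5 != 26.3) = true
  -> result = 5
5


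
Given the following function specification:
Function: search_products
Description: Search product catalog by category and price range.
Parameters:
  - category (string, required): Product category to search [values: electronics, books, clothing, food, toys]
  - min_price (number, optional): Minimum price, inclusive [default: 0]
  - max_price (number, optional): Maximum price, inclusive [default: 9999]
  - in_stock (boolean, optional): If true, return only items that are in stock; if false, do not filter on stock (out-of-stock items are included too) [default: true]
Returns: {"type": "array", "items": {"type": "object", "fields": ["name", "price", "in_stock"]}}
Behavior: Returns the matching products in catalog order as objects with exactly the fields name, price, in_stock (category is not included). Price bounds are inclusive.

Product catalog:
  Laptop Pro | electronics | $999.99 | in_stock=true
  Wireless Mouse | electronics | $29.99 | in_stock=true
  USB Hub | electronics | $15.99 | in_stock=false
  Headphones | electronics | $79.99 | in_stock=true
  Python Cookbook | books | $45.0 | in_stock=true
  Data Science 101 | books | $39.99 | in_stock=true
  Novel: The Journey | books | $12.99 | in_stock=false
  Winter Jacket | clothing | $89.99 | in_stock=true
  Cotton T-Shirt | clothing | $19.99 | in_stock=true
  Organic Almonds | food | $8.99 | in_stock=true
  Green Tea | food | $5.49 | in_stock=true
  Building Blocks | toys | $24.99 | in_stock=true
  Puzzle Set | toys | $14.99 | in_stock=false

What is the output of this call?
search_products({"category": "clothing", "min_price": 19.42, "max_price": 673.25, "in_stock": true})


Filter: category=clothing, 19.42 <= price <= 673.25, in-stock only
  Winter Jacket ($89.99): keep
  Cotton T-Shirt ($19.99): keep
Output:
[{"name": "Winter Jacket", "price": 89.99, "in_stock": true}, {"name": "Cotton T-Shirt", "price": 19.99, "in_stock": true}]


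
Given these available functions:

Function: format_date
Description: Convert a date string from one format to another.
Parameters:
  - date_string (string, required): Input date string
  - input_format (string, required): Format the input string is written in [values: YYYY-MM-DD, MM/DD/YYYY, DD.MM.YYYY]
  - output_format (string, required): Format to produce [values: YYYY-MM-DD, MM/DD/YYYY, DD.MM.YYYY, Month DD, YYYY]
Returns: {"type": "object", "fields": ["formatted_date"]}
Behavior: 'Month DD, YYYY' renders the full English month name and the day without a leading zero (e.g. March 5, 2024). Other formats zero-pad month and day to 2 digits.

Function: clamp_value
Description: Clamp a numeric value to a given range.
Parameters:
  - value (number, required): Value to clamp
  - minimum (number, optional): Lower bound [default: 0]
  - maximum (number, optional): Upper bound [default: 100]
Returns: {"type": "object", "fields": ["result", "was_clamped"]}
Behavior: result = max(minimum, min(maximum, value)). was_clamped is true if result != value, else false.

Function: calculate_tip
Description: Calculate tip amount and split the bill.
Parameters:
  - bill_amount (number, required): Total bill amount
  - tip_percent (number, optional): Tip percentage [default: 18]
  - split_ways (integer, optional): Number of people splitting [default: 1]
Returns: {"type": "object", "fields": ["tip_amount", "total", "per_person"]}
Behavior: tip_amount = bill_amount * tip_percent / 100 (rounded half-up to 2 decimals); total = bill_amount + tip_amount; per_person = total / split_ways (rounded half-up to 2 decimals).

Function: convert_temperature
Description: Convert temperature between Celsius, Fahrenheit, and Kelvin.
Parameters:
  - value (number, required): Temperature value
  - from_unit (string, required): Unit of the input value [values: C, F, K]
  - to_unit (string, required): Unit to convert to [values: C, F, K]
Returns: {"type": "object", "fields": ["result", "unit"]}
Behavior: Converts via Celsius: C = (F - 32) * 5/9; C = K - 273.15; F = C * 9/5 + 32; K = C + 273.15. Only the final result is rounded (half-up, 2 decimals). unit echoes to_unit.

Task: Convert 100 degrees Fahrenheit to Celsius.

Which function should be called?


The task needs a function whose description is: Convert temperature between Celsius, Fahrenheit, and Kelvin.
convert_temperature


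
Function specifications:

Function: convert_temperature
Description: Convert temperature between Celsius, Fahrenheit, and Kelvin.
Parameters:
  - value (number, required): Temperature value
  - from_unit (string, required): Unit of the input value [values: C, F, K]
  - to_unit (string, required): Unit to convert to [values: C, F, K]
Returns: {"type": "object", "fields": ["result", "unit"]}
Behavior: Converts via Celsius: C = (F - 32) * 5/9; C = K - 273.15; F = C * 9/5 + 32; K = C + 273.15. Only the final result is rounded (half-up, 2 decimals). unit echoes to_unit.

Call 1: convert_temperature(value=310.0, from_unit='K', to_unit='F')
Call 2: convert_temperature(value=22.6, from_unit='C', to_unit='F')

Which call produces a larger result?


Call 1:
  To C: 310 - 273.15 = 36.85
  To F: 36.85 * 9/5 + 32 = 98.33
  Round to 2 decimals: 98.33
  -> 98.33 F
Call 2:
  Input already in C: 22.6
  To F: 22.6 * 9/5 + 32 = 72.68
  Round to 2 decimals: 72.68
  -> 72.68 F
Call 1 (98.33 F)


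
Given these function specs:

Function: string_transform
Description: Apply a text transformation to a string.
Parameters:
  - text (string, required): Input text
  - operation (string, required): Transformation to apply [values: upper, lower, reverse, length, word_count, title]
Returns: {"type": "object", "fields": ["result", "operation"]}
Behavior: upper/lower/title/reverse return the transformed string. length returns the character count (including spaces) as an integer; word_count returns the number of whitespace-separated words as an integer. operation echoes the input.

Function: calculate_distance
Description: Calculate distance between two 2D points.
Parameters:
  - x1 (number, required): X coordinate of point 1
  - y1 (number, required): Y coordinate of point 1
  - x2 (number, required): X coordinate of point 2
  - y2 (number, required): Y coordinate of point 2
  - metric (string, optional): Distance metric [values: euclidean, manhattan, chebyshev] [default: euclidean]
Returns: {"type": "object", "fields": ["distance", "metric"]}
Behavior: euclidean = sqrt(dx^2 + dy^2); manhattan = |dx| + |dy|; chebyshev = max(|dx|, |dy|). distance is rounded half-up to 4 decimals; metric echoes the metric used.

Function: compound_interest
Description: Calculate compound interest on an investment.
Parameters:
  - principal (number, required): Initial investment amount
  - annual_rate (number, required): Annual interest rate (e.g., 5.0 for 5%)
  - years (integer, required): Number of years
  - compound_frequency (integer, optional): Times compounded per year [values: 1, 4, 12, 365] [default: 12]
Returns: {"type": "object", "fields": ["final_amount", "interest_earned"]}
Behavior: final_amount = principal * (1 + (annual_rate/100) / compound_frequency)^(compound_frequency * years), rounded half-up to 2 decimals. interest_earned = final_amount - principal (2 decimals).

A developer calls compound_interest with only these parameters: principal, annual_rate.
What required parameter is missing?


Required parameters: principal, annual_rate, years
Provided: principal, annual_rate
Missing: years
years


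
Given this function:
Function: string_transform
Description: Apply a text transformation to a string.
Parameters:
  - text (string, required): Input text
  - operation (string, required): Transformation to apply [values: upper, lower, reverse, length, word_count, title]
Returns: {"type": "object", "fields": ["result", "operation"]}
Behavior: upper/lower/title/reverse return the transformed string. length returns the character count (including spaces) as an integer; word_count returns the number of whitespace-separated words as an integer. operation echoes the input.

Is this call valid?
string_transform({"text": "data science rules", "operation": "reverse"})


Checking all required parameters present and types match... All valid.
Valid


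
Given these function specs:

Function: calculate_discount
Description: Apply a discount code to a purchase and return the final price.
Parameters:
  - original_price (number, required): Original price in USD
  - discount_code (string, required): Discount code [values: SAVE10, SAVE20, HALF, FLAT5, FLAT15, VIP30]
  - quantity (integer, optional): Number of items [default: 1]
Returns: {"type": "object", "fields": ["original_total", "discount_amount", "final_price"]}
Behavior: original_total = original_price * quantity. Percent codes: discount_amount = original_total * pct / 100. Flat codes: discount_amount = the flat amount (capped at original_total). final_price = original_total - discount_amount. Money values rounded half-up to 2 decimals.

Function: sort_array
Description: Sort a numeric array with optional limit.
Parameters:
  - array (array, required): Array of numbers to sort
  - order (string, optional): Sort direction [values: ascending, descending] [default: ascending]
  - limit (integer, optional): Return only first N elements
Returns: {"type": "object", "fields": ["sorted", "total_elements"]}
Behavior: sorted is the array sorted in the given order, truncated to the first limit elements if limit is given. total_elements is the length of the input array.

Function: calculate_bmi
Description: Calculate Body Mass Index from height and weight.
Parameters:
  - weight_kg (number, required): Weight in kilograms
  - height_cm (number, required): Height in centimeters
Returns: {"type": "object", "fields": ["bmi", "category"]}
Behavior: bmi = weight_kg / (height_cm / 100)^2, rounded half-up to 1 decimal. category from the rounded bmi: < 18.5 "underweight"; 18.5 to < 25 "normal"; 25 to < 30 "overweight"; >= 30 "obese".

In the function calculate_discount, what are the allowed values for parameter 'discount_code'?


The calculate_discount spec declares:
  - discount_code (string, required): Discount code [values: SAVE10, SAVE20, HALF, FLAT5, FLAT15, VIP30]
Allowed values:
SAVE10, SAVE20, HALF, FLAT5, FLAT15, VIP30


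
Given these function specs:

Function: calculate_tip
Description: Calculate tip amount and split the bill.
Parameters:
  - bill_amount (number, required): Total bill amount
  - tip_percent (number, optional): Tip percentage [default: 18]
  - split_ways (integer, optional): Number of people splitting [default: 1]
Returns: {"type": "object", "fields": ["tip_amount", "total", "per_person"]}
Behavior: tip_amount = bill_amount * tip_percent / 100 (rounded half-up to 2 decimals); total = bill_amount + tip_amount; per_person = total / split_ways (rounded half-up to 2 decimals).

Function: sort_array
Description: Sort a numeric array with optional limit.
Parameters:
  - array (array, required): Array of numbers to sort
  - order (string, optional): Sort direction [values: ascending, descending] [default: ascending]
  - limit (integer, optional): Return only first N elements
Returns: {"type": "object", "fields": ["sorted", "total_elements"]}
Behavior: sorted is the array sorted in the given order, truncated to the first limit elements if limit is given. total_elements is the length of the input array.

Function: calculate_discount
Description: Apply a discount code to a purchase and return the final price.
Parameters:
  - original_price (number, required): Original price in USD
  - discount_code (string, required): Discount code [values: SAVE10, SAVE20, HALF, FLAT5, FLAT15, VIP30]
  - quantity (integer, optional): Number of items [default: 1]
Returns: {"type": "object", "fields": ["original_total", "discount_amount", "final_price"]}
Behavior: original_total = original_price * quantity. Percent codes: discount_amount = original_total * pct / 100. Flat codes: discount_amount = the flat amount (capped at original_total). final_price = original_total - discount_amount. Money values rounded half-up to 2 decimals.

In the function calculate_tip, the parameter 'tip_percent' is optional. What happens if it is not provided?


The calculate_tip spec declares:
  - tip_percent (number, optional): Tip percentage [default: 18]
It defaults to 18


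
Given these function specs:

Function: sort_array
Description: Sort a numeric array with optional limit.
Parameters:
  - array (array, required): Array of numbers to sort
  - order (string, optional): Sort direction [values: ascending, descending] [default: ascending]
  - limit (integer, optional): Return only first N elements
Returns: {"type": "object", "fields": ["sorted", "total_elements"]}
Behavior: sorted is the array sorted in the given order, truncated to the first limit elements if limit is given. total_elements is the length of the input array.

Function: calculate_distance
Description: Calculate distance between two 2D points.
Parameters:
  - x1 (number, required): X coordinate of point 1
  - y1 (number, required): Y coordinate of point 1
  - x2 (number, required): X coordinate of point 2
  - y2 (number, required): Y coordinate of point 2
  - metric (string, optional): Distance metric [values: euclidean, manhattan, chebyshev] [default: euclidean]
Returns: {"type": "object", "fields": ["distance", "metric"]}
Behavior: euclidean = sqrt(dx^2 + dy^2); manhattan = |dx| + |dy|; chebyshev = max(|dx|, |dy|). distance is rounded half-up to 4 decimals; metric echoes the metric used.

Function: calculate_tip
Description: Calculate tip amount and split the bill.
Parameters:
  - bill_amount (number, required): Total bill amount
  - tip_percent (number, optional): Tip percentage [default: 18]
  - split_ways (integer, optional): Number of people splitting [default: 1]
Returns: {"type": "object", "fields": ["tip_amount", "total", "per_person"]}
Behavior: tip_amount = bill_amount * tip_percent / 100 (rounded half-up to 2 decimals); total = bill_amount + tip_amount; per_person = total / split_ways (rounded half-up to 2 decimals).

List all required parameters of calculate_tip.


Parameters of calculate_tip and their required/optional flag:
  bill_amount: required
  tip_percent: optional
  split_ways: optional
bill_amount


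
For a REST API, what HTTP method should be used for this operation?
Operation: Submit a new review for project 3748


GET = read, POST = create, PUT = update/replace, DELETE = remove
This operation is a create.
POST


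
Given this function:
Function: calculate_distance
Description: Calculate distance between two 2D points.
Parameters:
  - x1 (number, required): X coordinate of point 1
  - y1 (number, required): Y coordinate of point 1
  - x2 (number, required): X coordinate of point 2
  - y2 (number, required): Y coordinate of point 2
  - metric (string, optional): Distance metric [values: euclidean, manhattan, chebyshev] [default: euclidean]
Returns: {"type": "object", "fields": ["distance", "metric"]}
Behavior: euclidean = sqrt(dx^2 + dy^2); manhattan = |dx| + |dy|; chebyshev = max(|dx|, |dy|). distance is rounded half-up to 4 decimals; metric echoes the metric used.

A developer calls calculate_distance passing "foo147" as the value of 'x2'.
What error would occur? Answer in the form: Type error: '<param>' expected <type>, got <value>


Spec: 'x2' is declared as number; "foo147" is a string.
Type error: 'x2' expected number, got "foo147"


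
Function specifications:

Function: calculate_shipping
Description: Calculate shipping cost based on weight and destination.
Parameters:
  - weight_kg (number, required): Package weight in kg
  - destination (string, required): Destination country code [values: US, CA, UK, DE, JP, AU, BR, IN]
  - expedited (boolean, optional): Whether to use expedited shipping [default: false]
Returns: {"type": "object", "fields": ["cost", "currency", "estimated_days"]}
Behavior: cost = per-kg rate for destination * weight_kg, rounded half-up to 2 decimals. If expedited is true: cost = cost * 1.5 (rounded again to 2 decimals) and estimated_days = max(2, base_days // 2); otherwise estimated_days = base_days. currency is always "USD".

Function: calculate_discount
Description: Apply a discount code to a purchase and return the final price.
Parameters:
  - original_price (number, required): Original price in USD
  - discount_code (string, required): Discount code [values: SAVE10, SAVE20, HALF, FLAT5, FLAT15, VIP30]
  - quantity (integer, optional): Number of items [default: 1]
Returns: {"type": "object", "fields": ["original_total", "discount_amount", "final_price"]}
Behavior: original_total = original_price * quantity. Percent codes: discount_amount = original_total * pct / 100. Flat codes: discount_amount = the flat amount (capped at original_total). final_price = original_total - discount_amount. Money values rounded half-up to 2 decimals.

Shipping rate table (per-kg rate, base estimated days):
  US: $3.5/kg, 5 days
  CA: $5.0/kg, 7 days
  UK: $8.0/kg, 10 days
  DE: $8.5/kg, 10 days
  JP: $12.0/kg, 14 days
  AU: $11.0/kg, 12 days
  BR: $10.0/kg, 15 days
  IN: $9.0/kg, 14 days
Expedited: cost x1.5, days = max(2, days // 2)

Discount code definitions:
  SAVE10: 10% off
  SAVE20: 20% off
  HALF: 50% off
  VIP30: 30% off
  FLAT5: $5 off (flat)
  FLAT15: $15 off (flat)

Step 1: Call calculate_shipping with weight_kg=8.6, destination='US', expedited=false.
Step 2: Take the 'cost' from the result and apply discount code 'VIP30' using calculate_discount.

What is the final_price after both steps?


Step 1: calculate_shipping(weight_kg=8.6, destination=US, expedited=false)
  Rate for US: $3.5/kg, base 5 days
  cost = 3.5 * 8.6 = 30.1 -> 30.10
  expedited not set/false: estimated_days = 5
  -> cost = 30.10 USD
Step 2: calculate_discount(original_price=30.1, discount_code=VIP30, quantity=1)
  original_total = 30.1 * 1 = 30.10
  VIP30 = 30% off: discount_amount = 30.10 * 30/100 = 9.03 -> 9.03
  final_price = 30.10 - 9.03 = 21.07
  -> final_price = 21.07
$21.07


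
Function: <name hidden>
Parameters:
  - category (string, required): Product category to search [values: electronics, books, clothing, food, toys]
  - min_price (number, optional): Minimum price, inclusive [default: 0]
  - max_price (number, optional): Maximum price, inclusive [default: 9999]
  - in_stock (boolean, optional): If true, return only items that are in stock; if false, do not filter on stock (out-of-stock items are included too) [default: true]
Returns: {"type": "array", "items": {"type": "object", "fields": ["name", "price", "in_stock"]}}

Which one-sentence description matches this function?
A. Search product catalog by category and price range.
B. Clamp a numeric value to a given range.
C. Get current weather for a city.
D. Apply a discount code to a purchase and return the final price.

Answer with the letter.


Parameters category, min_price, max_price, in_stock and return "array" fit: Search product catalog by category and price range.
A


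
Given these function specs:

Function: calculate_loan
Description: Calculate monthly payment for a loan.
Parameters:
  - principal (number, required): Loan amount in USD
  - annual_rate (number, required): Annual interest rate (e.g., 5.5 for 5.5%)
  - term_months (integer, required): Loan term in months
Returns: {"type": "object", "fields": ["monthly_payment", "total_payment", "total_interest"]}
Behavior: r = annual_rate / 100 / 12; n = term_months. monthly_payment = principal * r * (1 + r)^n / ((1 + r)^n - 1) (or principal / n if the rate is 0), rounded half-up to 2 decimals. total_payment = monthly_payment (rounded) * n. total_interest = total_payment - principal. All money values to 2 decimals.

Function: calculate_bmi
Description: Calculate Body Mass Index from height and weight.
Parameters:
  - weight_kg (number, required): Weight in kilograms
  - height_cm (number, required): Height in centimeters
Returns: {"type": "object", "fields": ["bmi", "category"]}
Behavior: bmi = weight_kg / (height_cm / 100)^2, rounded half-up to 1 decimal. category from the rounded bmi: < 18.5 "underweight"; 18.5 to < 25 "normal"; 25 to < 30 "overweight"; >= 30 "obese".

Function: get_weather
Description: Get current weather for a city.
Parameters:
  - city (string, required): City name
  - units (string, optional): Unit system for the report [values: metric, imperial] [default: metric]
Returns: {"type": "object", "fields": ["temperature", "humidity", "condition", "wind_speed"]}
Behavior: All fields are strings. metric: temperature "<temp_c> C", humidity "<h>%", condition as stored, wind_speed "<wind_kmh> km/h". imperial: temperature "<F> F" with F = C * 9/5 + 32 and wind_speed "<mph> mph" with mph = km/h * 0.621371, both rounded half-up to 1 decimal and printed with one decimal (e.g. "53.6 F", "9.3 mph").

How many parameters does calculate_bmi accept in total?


Parameters of calculate_bmi: weight_kg (required), height_cm (required)
Total:
2
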